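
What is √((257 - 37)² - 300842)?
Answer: I*√252442 ≈ 502.44*I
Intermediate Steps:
√((257 - 37)² - 300842) = √(220² - 300842) = √(48400 - 300842) = √(-252442) = I*√252442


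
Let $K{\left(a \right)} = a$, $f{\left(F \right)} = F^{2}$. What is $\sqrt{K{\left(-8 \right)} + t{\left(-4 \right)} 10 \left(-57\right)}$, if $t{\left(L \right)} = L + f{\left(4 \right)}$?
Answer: $8 i \sqrt{107} \approx 82.753 i$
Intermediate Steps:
$t{\left(L \right)} = 16 + L$ ($t{\left(L \right)} = L + 4^{2} = L + 16 = 16 + L$)
$\sqrt{K{\left(-8 \right)} + t{\left(-4 \right)} 10 \left(-57\right)} = \sqrt{-8 + \left(16 - 4\right) 10 \left(-57\right)} = \sqrt{-8 + 12 \cdot 10 \left(-57\right)} = \sqrt{-8 + 120 \left(-57\right)} = \sqrt{-8 - 6840} = \sqrt{-6848} = 8 i \sqrt{107}$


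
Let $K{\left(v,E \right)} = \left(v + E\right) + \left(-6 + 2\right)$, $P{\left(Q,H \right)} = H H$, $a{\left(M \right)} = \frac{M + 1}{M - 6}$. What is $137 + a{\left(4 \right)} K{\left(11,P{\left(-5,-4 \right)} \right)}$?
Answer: $\frac{159}{2} \approx 79.5$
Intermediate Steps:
$a{\left(M \right)} = \frac{1 + M}{-6 + M}$
$P{\left(Q,H \right)} = H^{2}$
$K{\left(v,E \right)} = -4 + E + v$ ($K{\left(v,E \right)} = \left(E + v\right) - 4 = -4 + E + v$)
$137 + a{\left(4 \right)} K{\left(11,P{\left(-5,-4 \right)} \right)} = 137 + \frac{1 + 4}{-6 + 4} \left(-4 + \left(-4\right)^{2} + 11\right) = 137 + \frac{1}{-2} \cdot 5 \left(-4 + 16 + 11\right) = 137 + \left(- \frac{1}{2}\right) 5 \cdot 23 = 137 - \frac{115}{2} = \frac{159}{2}$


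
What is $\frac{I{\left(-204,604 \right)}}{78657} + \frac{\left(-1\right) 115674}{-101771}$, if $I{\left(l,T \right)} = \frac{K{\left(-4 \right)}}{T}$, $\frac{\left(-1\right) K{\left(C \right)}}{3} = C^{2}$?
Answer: $\frac{457960940422}{402918411199} \approx 1.1366$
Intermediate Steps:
$K{\left(C \right)} = - 3 C^{2}$
$I{\left(l,T \right)} = - \frac{48}{T}$ ($I{\left(l,T \right)} = \frac{\left(-3\right) \left(-4\right)^{2}}{T} = \frac{\left(-3\right) 16}{T} = - \frac{48}{T}$)
$\frac{I{\left(-204,604 \right)}}{78657} + \frac{\left(-1\right) 115674}{-101771} = \frac{\left(-48\right) \frac{1}{604}}{78657} + \frac{\left(-1\right) 115674}{-101771} = \left(-48\right) \frac{1}{604} \cdot \frac{1}{78657} - - \frac{115674}{101771} = \left(- \frac{12}{151}\right) \frac{1}{78657} + \frac{115674}{101771} = - \frac{4}{3959069} + \frac{115674}{101771} = \frac{457960940422}{402918411199}$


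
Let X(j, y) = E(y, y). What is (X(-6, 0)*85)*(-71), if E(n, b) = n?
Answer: 0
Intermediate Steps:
X(j, y) = y
(X(-6, 0)*85)*(-71) = (0*85)*(-71) = 0*(-71) = 0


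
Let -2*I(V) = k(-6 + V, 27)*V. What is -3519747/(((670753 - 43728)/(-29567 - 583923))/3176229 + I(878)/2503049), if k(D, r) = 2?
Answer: 490492136591683201639818/48926481901303 ≈ 1.0025e+10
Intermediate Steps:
I(V) = -V
-3519747/(((670753 - 43728)/(-29567 - 583923))/3176229 + I(878)/2503049) = -3519747/(((670753 - 43728)/(-29567 - 583923))/3176229 - 1*878/2503049) = -3519747/((627025/(-613490))*(1/3176229) - 878*1/2503049) = -3519747/((627025*(-1/613490))*(1/3176229) - 878/2503049) = -3519747/(-125405/122698*1/3176229 - 878/2503049) = -3519747/(-17915/55673849406 - 878/2503049) = -3519747/(-48926481901303/139354373081838894) = -3519747*(-139354373081838894/48926481901303) = 490492136591683201639818/48926481901303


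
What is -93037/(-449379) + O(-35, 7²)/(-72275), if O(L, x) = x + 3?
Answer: 136752683/662834025 ≈ 0.20632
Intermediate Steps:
O(L, x) = 3 + x
-93037/(-449379) + O(-35, 7²)/(-72275) = -93037/(-449379) + (3 + 7²)/(-72275) = -93037*(-1/449379) + (3 + 49)*(-1/72275) = 13291/64197 + 52*(-1/72275) = 13291/64197 - 52/72275 = 136752683/662834025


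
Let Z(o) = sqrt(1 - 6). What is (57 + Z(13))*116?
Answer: 6612 + 116*I*sqrt(5) ≈ 6612.0 + 259.38*I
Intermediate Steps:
Z(o) = I*sqrt(5) (Z(o) = sqrt(-5) = I*sqrt(5))
(57 + Z(13))*116 = (57 + I*sqrt(5))*116 = 6612 + 116*I*sqrt(5)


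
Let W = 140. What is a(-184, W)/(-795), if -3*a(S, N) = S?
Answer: -184/2385 ≈ -0.077149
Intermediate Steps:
a(S, N) = -S/3
a(-184, W)/(-795) = -⅓*(-184)/(-795) = (184/3)*(-1/795) = -184/2385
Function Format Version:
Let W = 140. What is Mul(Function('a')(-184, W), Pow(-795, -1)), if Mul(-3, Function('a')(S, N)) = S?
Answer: Rational(-184, 2385) ≈ -0.077149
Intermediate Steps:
Function('a')(S, N) = Mul(Rational(-1, 3), S)
Mul(Function('a')(-184, W), Pow(-795, -1)) = Mul(Mul(Rational(-1, 3), -184), Pow(-795, -1)) = Mul(Rational(184, 3), Rational(-1, 795)) = Rational(-184, 2385)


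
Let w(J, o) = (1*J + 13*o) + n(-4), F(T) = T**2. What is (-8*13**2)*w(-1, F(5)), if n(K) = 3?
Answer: -442104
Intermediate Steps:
w(J, o) = 3 + J + 13*o (w(J, o) = (1*J + 13*o) + 3 = (J + 13*o) + 3 = 3 + J + 13*o)
(-8*13**2)*w(-1, F(5)) = (-8*13**2)*(3 - 1 + 13*5**2) = (-8*169)*(3 - 1 + 13*25) = -1352*(3 - 1 + 325) = -1352*327 = -442104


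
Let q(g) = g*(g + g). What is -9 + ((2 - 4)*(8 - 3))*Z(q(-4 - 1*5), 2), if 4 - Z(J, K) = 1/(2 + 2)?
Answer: -93/2 ≈ -46.500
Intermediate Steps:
q(g) = 2*g**2 (q(g) = g*(2*g) = 2*g**2)
Z(J, K) = 15/4 (Z(J, K) = 4 - 1/(2 + 2) = 4 - 1/4 = 15/4)
-9 + ((2 - 4)*(8 - 3))*Z(q(-4 - 1*5), 2) = -9 + ((2 - 4)*(8 - 3))*(15/4) = -9 - 2*5*(15/4) = -9 - 10*15/4 = -9 - 75/2 = -93/2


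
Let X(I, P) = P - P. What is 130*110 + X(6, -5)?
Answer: 14300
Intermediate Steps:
X(I, P) = 0
130*110 + X(6, -5) = 130*110 + 0 = 14300 + 0 = 14300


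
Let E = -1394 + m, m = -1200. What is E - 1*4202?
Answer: -6796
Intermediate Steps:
E = -2594 (E = -1394 - 1200 = -2594)
E - 1*4202 = -2594 - 1*4202 = -2594 - 4202 = -6796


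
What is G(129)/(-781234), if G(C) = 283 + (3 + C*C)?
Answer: -16927/781234 ≈ -0.021667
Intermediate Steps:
G(C) = 286 + C² (G(C) = 283 + (3 + C²) = 286 + C²)
G(129)/(-781234) = (286 + 129²)/(-781234) = (286 + 16641)*(-1/781234) = 16927*(-1/781234) = -16927/781234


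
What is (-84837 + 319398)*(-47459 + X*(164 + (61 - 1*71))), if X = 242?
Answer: -2390411151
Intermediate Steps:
(-84837 + 319398)*(-47459 + X*(164 + (61 - 1*71))) = (-84837 + 319398)*(-47459 + 242*(164 + (61 - 1*71))) = 234561*(-47459 + 242*(164 + (61 - 71))) = 234561*(-47459 + 242*(164 - 10)) = 234561*(-47459 + 242*154) = 234561*(-47459 + 37268) = 234561*(-10191) = -2390411151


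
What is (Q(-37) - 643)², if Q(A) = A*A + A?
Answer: 474721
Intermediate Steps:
Q(A) = A + A² (Q(A) = A² + A = A + A²)
(Q(-37) - 643)² = (-37*(1 - 37) - 643)² = (-37*(-36) - 643)² = (1332 - 643)² = 689² = 474721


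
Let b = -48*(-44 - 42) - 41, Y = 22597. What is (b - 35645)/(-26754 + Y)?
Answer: 31558/4157 ≈ 7.5915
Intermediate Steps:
b = 4087 (b = -48*(-86) - 41 = 4128 - 41 = 4087)
(b - 35645)/(-26754 + Y) = (4087 - 35645)/(-26754 + 22597) = -31558/(-4157) = -31558*(-1/4157) = 31558/4157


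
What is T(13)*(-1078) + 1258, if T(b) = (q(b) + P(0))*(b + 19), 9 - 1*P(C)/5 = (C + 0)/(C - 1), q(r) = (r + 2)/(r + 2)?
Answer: -1585558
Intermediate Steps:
q(r) = 1 (q(r) = (2 + r)/(2 + r) = 1)
P(C) = 45 - 5*C/(-1 + C) (P(C) = 45 - 5*(C + 0)/(C - 1) = 45 - 5*C/(-1 + C))
T(b) = 874 + 46*b (T(b) = (1 + 5*(-9 + 8*0)/(-1 + 0))*(b + 19) = (1 + 5*(-9 + 0)/(-1))*(19 + b) = (1 + 5*(-1)*(-9))*(19 + b) = (1 + 45)*(19 + b) = 46*(19 + b) = 874 + 46*b)
T(13)*(-1078) + 1258 = (874 + 46*13)*(-1078) + 1258 = (874 + 598)*(-1078) + 1258 = 1472*(-1078) + 1258 = -1586816 + 1258 = -1585558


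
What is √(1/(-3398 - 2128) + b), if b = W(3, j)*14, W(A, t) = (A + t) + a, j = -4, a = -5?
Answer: I*√285009590/1842 ≈ 9.1652*I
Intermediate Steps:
W(A, t) = -5 + A + t (W(A, t) = (A + t) - 5 = -5 + A + t)
b = -84 (b = (-5 + 3 - 4)*14 = -6*14 = -84)
√(1/(-3398 - 2128) + b) = √(1/(-3398 - 2128) - 84) = √(1/(-5526) - 84) = √(-1/5526 - 84) = √(-464185/5526) = I*√285009590/1842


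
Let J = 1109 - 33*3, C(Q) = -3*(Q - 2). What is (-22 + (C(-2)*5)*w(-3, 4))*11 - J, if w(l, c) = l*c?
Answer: -9172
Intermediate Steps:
w(l, c) = c*l
C(Q) = 6 - 3*Q (C(Q) = -3*(-2 + Q) = 6 - 3*Q)
J = 1010 (J = 1109 - 1*99 = 1109 - 99 = 1010)
(-22 + (C(-2)*5)*w(-3, 4))*11 - J = (-22 + ((6 - 3*(-2))*5)*(4*(-3)))*11 - 1*1010 = (-22 + ((6 + 6)*5)*(-12))*11 - 1010 = (-22 + (12*5)*(-12))*11 - 1010 = (-22 + 60*(-12))*11 - 1010 = (-22 - 720)*11 - 1010 = -742*11 - 1010 = -8162 - 1010 = -9172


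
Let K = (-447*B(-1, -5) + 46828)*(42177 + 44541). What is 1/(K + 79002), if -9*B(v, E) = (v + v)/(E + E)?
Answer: 5/20308854524 ≈ 2.4620e-10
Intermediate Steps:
B(v, E) = -v/(9*E) (B(v, E) = -(v + v)/(9*(E + E)) = -2*v/(9*(2*E)) = -2*v*1/(2*E)/9 = -v/(9*E))
K = 20308459514/5 (K = (-(-149)*(-1)/(3*(-5)) + 46828)*(42177 + 44541) = (-(-149)*(-1)*(-1)/(3*5) + 46828)*86718 = (-447*(-1/45) + 46828)*86718 = (149/15 + 46828)*86718 = (702569/15)*86718 = 20308459514/5 ≈ 4.0617e+9)
1/(K + 79002) = 1/(20308459514/5 + 79002) = 1/(20308854524/5) = 5/20308854524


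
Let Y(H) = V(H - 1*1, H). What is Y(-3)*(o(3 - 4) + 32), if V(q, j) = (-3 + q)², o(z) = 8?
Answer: 1960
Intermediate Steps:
Y(H) = (-4 + H)² (Y(H) = (-3 + (H - 1*1))² = (-3 + (H - 1))² = (-3 + (-1 + H))² = (-4 + H)²)
Y(-3)*(o(3 - 4) + 32) = (-4 - 3)²*(8 + 32) = (-7)²*40 = 49*40 = 1960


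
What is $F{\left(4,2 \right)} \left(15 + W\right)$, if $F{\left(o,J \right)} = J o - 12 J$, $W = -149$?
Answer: $2144$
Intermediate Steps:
$F{\left(o,J \right)} = - 12 J + J o$
$F{\left(4,2 \right)} \left(15 + W\right) = 2 \left(-12 + 4\right) \left(15 - 149\right) = 2 \left(-8\right) \left(-134\right) = \left(-16\right) \left(-134\right) = 2144$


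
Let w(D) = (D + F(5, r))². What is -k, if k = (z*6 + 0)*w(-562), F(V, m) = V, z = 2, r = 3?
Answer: -3722988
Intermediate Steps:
w(D) = (5 + D)² (w(D) = (D + 5)² = (5 + D)²)
k = 3722988 (k = (2*6 + 0)*(5 - 562)² = (12 + 0)*(-557)² = 12*310249 = 3722988)
-k = -1*3722988 = -3722988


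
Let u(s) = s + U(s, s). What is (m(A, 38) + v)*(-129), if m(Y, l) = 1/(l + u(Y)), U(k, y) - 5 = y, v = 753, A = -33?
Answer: -2234022/23 ≈ -97131.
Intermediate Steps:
U(k, y) = 5 + y
u(s) = 5 + 2*s (u(s) = s + (5 + s) = 5 + 2*s)
m(Y, l) = 1/(5 + l + 2*Y) (m(Y, l) = 1/(l + (5 + 2*Y)) = 1/(5 + l + 2*Y))
(m(A, 38) + v)*(-129) = (1/(5 + 38 + 2*(-33)) + 753)*(-129) = (1/(5 + 38 - 66) + 753)*(-129) = (1/(-23) + 753)*(-129) = (-1/23 + 753)*(-129) = (17318/23)*(-129) = -2234022/23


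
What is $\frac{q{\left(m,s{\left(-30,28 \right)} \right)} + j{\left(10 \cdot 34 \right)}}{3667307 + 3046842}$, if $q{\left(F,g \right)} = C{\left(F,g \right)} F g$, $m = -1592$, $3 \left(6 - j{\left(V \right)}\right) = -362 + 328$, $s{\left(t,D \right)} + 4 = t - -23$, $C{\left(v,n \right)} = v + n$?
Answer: $- \frac{1958492}{468429} \approx -4.181$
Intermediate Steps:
$C{\left(v,n \right)} = n + v$
$s{\left(t,D \right)} = 19 + t$ ($s{\left(t,D \right)} = -4 + \left(t - -23\right) = -4 + \left(t + 23\right) = -4 + \left(23 + t\right) = 19 + t$)
$j{\left(V \right)} = \frac{52}{3}$ ($j{\left(V \right)} = 6 - \frac{-362 + 328}{3} = 6 - - \frac{34}{3} = 6 + \frac{34}{3} = \frac{52}{3}$)
$q{\left(F,g \right)} = F g \left(F + g\right)$ ($q{\left(F,g \right)} = \left(g + F\right) F g = \left(F + g\right) F g = F \left(F + g\right) g = F g \left(F + g\right)$)
$\frac{q{\left(m,s{\left(-30,28 \right)} \right)} + j{\left(10 \cdot 34 \right)}}{3667307 + 3046842} = \frac{- 1592 \left(19 - 30\right) \left(-1592 + \left(19 - 30\right)\right) + \frac{52}{3}}{3667307 + 3046842} = \frac{\left(-1592\right) \left(-11\right) \left(-1592 - 11\right) + \frac{52}{3}}{6714149} = \left(\left(-1592\right) \left(-11\right) \left(-1603\right) + \frac{52}{3}\right) \frac{1}{6714149} = \left(-28071736 + \frac{52}{3}\right) \frac{1}{6714149} = \left(- \frac{84215156}{3}\right) \frac{1}{6714149} = - \frac{1958492}{468429}$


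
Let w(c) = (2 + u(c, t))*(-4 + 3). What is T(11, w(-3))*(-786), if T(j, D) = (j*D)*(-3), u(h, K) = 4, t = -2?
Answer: -155628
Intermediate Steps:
w(c) = -6 (w(c) = (2 + 4)*(-4 + 3) = 6*(-1) = -6)
T(j, D) = -3*D*j (T(j, D) = (D*j)*(-3) = -3*D*j)
T(11, w(-3))*(-786) = -3*(-6)*11*(-786) = 198*(-786) = -155628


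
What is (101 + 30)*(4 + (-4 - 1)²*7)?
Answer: 23449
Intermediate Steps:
(101 + 30)*(4 + (-4 - 1)²*7) = 131*(4 + (-5)²*7) = 131*(4 + 25*7) = 131*(4 + 175) = 131*179 = 23449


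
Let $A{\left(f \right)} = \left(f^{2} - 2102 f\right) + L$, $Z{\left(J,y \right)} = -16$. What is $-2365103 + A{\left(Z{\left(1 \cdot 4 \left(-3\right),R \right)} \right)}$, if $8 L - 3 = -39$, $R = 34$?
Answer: $- \frac{4662439}{2} \approx -2.3312 \cdot 10^{6}$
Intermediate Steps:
$L = - \frac{9}{2}$ ($L = \frac{3}{8} + \frac{1}{8} \left(-39\right) = \frac{3}{8} - \frac{39}{8} = - \frac{9}{2} \approx -4.5$)
$A{\left(f \right)} = - \frac{9}{2} + f^{2} - 2102 f$ ($A{\left(f \right)} = \left(f^{2} - 2102 f\right) - \frac{9}{2} = - \frac{9}{2} + f^{2} - 2102 f$)
$-2365103 + A{\left(Z{\left(1 \cdot 4 \left(-3\right),R \right)} \right)} = -2365103 - \left(- \frac{67255}{2} - 256\right) = -2365103 + \left(- \frac{9}{2} + 256 + 33632\right) = -2365103 + \frac{67767}{2} = - \frac{4662439}{2}$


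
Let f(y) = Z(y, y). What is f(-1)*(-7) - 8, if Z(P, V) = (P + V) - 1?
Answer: 13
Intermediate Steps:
Z(P, V) = -1 + P + V
f(y) = -1 + 2*y (f(y) = -1 + y + y = -1 + 2*y)
f(-1)*(-7) - 8 = (-1 + 2*(-1))*(-7) - 8 = (-1 - 2)*(-7) - 8 = -3*(-7) - 8 = 21 - 8 = 13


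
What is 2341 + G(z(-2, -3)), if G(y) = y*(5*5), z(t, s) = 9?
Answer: 2566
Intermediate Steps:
G(y) = 25*y (G(y) = y*25 = 25*y)
2341 + G(z(-2, -3)) = 2341 + 25*9 = 2341 + 225 = 2566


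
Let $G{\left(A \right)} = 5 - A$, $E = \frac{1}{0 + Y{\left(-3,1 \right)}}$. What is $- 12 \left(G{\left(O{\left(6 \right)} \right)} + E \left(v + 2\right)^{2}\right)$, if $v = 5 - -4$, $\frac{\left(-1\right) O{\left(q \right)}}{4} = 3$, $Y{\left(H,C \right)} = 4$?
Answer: $-567$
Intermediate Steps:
$O{\left(q \right)} = -12$ ($O{\left(q \right)} = \left(-4\right) 3 = -12$)
$E = \frac{1}{4}$ ($E = \frac{1}{0 + 4} = \frac{1}{4} \approx 0.25$)
$v = 9$ ($v = 5 + 4 = 9$)
$- 12 \left(G{\left(O{\left(6 \right)} \right)} + E \left(v + 2\right)^{2}\right) = - 12 \left(\left(5 - -12\right) + \frac{\left(9 + 2\right)^{2}}{4}\right) = - 12 \left(\left(5 + 12\right) + \frac{11^{2}}{4}\right) = - 12 \left(17 + \frac{1}{4} \cdot 121\right) = - 12 \left(17 + \frac{121}{4}\right) = \left(-12\right) \frac{189}{4} = -567$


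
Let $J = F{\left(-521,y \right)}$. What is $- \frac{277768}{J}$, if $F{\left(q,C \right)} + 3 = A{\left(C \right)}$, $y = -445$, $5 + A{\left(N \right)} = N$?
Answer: $\frac{277768}{453} \approx 613.17$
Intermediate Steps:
$A{\left(N \right)} = -5 + N$
$F{\left(q,C \right)} = -8 + C$ ($F{\left(q,C \right)} = -3 + \left(-5 + C\right) = -8 + C$)
$J = -453$ ($J = -8 - 445 = -453$)
$- \frac{277768}{J} = - \frac{277768}{-453} = \left(-277768\right) \left(- \frac{1}{453}\right) = \frac{277768}{453}$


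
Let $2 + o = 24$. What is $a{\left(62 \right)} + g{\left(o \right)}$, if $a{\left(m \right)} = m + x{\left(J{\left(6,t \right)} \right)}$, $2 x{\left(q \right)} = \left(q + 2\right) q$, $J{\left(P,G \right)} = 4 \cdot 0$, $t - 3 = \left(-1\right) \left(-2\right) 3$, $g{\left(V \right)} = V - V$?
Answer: $62$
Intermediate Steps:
$o = 22$ ($o = -2 + 24 = 22$)
$g{\left(V \right)} = 0$
$t = 9$ ($t = 3 + \left(-1\right) \left(-2\right) 3 = 3 + 2 \cdot 3 = 3 + 6 = 9$)
$J{\left(P,G \right)} = 0$
$x{\left(q \right)} = \frac{q \left(2 + q\right)}{2}$ ($x{\left(q \right)} = \frac{\left(q + 2\right) q}{2} = \frac{\left(2 + q\right) q}{2} = \frac{q \left(2 + q\right)}{2}$)
$a{\left(m \right)} = m$ ($a{\left(m \right)} = m + \frac{1}{2} \cdot 0 \left(2 + 0\right) = m + \frac{1}{2} \cdot 0 \cdot 2 = m + 0 = m$)
$a{\left(62 \right)} + g{\left(o \right)} = 62 + 0 = 62$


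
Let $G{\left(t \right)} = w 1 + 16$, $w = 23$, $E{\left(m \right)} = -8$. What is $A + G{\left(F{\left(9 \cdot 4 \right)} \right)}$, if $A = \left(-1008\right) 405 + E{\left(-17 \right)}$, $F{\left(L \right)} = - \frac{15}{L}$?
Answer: $-408209$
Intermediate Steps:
$G{\left(t \right)} = 39$ ($G{\left(t \right)} = 23 \cdot 1 + 16 = 23 + 16 = 39$)
$A = -408248$ ($A = \left(-1008\right) 405 - 8 = -408240 - 8 = -408248$)
$A + G{\left(F{\left(9 \cdot 4 \right)} \right)} = -408248 + 39 = -408209$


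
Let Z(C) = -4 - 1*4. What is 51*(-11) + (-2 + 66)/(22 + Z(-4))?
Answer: -3895/7 ≈ -556.43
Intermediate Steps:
Z(C) = -8 (Z(C) = -4 - 4 = -8)
51*(-11) + (-2 + 66)/(22 + Z(-4)) = 51*(-11) + (-2 + 66)/(22 - 8) = -561 + 64/14 = -561 + 64*(1/14) = -561 + 32/7 = -3895/7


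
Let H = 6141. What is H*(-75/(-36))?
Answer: 51175/4 ≈ 12794.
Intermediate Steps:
H*(-75/(-36)) = 6141*(-75/(-36)) = 6141*(-75*(-1/36)) = 6141*(25/12) = 51175/4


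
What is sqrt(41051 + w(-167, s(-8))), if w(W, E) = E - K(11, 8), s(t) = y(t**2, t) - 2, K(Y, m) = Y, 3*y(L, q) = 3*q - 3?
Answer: sqrt(41029) ≈ 202.56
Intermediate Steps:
y(L, q) = -1 + q (y(L, q) = (3*q - 3)/3 = (-3 + 3*q)/3 = -1 + q)
s(t) = -3 + t (s(t) = (-1 + t) - 2 = -3 + t)
w(W, E) = -11 + E (w(W, E) = E - 1*11 = E - 11 = -11 + E)
sqrt(41051 + w(-167, s(-8))) = sqrt(41051 + (-11 + (-3 - 8))) = sqrt(41051 + (-11 - 11)) = sqrt(41051 - 22) = sqrt(41029)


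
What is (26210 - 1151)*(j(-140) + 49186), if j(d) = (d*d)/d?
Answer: 1229043714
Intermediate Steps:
j(d) = d (j(d) = d²/d = d)
(26210 - 1151)*(j(-140) + 49186) = (26210 - 1151)*(-140 + 49186) = 25059*49046 = 1229043714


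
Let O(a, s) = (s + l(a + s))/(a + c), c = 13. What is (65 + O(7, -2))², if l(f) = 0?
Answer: 421201/100 ≈ 4212.0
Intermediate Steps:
O(a, s) = s/(13 + a) (O(a, s) = (s + 0)/(a + 13) = s/(13 + a))
(65 + O(7, -2))² = (65 - 2/(13 + 7))² = (65 - 2/20)² = (65 - 2*1/20)² = (65 - ⅒)² = (649/10)² = 421201/100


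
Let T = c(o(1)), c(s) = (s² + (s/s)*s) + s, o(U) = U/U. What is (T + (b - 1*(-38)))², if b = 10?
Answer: 2601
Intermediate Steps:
o(U) = 1
c(s) = s² + 2*s (c(s) = (s² + 1*s) + s = (s² + s) + s = (s + s²) + s = s² + 2*s)
T = 3 (T = 1*(2 + 1) = 1*3 = 3)
(T + (b - 1*(-38)))² = (3 + (10 - 1*(-38)))² = (3 + (10 + 38))² = (3 + 48)² = 51² = 2601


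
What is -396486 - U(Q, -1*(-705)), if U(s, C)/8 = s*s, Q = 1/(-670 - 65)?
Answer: -214191649358/540225 ≈ -3.9649e+5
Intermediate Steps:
Q = -1/735 (Q = 1/(-735) = -1/735 ≈ -0.0013605)
U(s, C) = 8*s**2 (U(s, C) = 8*(s*s) = 8*s**2)
-396486 - U(Q, -1*(-705)) = -396486 - 8*(-1/735)**2 = -396486 - 8/540225 = -214191649358/540225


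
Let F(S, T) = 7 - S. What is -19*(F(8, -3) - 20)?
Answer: 399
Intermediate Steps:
-19*(F(8, -3) - 20) = -19*((7 - 1*8) - 20) = -19*((7 - 8) - 20) = -19*(-1 - 20) = -19*(-21) = 399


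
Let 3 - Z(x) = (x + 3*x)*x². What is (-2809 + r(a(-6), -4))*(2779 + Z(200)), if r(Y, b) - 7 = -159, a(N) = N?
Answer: 94743762498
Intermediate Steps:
r(Y, b) = -152 (r(Y, b) = 7 - 159 = -152)
Z(x) = 3 - 4*x³ (Z(x) = 3 - (x + 3*x)*x² = 3 - 4*x*x² = 3 - 4*x³)
(-2809 + r(a(-6), -4))*(2779 + Z(200)) = (-2809 - 152)*(2779 + (3 - 4*200³)) = -2961*(2779 + (3 - 4*8000000)) = -2961*(2779 + (3 - 32000000)) = -2961*(2779 - 31999997) = -2961*(-31997218) = 94743762498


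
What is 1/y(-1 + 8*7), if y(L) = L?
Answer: 1/55 ≈ 0.018182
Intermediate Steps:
1/y(-1 + 8*7) = 1/(-1 + 8*7) = 1/(-1 + 56) = 1/55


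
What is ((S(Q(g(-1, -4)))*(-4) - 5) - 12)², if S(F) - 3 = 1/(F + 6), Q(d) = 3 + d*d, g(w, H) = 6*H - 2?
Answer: 394777161/469225 ≈ 841.34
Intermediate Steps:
g(w, H) = -2 + 6*H
Q(d) = 3 + d²
S(F) = 3 + 1/(6 + F) (S(F) = 3 + 1/(F + 6) = 3 + 1/(6 + F))
((S(Q(g(-1, -4)))*(-4) - 5) - 12)² = ((((19 + 3*(3 + (-2 + 6*(-4))²))/(6 + (3 + (-2 + 6*(-4))²)))*(-4) - 5) - 12)² = ((((19 + 3*(3 + (-2 - 24)²))/(6 + (3 + (-2 - 24)²)))*(-4) - 5) - 12)² = ((((19 + 3*(3 + (-26)²))/(6 + (3 + (-26)²)))*(-4) - 5) - 12)² = ((((19 + 3*(3 + 676))/(6 + (3 + 676)))*(-4) - 5) - 12)² = ((((19 + 3*679)/(6 + 679))*(-4) - 5) - 12)² = ((((19 + 2037)/685)*(-4) - 5) - 12)² = ((((1/685)*2056)*(-4) - 5) - 12)² = (((2056/685)*(-4) - 5) - 12)² = ((-8224/685 - 5) - 12)² = (-11649/685 - 12)² = (-19869/685)² = 394777161/469225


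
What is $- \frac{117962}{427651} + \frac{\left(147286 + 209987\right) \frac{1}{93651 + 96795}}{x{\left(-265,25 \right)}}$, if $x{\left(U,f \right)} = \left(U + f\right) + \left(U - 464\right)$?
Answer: $- \frac{2435750231679}{8768849472586} \approx -0.27777$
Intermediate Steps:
$x{\left(U,f \right)} = -464 + f + 2 U$ ($x{\left(U,f \right)} = \left(U + f\right) + \left(-464 + U\right) = -464 + f + 2 U$)
$- \frac{117962}{427651} + \frac{\left(147286 + 209987\right) \frac{1}{93651 + 96795}}{x{\left(-265,25 \right)}} = - \frac{117962}{427651} + \frac{\left(147286 + 209987\right) \frac{1}{93651 + 96795}}{-464 + 25 + 2 \left(-265\right)} = \left(-117962\right) \frac{1}{427651} + \frac{357273 \cdot \frac{1}{190446}}{-464 + 25 - 530} = - \frac{117962}{427651} + \frac{357273 \cdot \frac{1}{190446}}{-969} = - \frac{117962}{427651} + \frac{119091}{63482} \left(- \frac{1}{969}\right) = - \frac{117962}{427651} - \frac{39697}{20504686} = - \frac{2435750231679}{8768849472586}$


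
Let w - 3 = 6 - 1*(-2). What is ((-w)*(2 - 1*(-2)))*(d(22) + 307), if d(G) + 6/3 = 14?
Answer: -14036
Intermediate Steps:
w = 11 (w = 3 + (6 - 1*(-2)) = 3 + (6 + 2) = 3 + 8 = 11)
d(G) = 12 (d(G) = -2 + 14 = 12)
((-w)*(2 - 1*(-2)))*(d(22) + 307) = ((-1*11)*(2 - 1*(-2)))*(12 + 307) = -11*(2 + 2)*319 = -11*4*319 = -44*319 = -14036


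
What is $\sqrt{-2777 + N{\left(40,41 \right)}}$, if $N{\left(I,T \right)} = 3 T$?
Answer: $i \sqrt{2654} \approx 51.517 i$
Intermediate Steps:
$\sqrt{-2777 + N{\left(40,41 \right)}} = \sqrt{-2777 + 3 \cdot 41} = \sqrt{-2777 + 123} = \sqrt{-2654} = i \sqrt{2654}$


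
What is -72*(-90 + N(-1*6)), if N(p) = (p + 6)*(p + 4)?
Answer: 6480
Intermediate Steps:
N(p) = (4 + p)*(6 + p) (N(p) = (6 + p)*(4 + p) = (4 + p)*(6 + p))
-72*(-90 + N(-1*6)) = -72*(-90 + (24 + (-1*6)² + 10*(-1*6))) = -72*(-90 + (24 + (-6)² + 10*(-6))) = -72*(-90 + (24 + 36 - 60)) = -72*(-90 + 0) = -72*(-90) = 6480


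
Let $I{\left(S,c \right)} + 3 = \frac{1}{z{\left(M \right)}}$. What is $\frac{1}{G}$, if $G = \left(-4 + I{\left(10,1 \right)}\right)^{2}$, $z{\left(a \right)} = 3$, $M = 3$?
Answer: $\frac{9}{400} \approx 0.0225$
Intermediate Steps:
$I{\left(S,c \right)} = - \frac{8}{3}$ ($I{\left(S,c \right)} = -3 + \frac{1}{3} = - \frac{8}{3}$)
$G = \frac{400}{9}$ ($G = \left(-4 - \frac{8}{3}\right)^{2} = \left(- \frac{20}{3}\right)^{2} = \frac{400}{9} \approx 44.444$)
$\frac{1}{G} = \frac{1}{\frac{400}{9}} = \frac{9}{400}$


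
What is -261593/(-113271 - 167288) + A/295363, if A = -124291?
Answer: 42393934590/82866747917 ≈ 0.51159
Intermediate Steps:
-261593/(-113271 - 167288) + A/295363 = -261593/(-113271 - 167288) - 124291/295363 = -261593/(-280559) - 124291*1/295363 = -261593*(-1/280559) - 124291/295363 = 261593/280559 - 124291/295363 = 42393934590/82866747917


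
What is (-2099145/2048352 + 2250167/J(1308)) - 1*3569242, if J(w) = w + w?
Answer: -796714156374745/223270368 ≈ -3.5684e+6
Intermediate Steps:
J(w) = 2*w
(-2099145/2048352 + 2250167/J(1308)) - 1*3569242 = (-2099145/2048352 + 2250167/((2*1308))) - 1*3569242 = (-2099145*1/2048352 + 2250167/2616) - 3569242 = (-699715/682784 + 2250167*(1/2616)) - 3569242 = (-699715/682784 + 2250167/2616) - 3569242 = 191818446311/223270368 - 3569242 = -796714156374745/223270368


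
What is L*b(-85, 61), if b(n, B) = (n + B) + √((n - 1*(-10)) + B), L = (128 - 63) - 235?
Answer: 4080 - 170*I*√14 ≈ 4080.0 - 636.08*I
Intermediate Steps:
L = -170 (L = 65 - 235 = -170)
b(n, B) = B + n + √(10 + B + n) (b(n, B) = (B + n) + √((n + 10) + B) = (B + n) + √((10 + n) + B) = (B + n) + √(10 + B + n) = B + n + √(10 + B + n))
L*b(-85, 61) = -170*(61 - 85 + √(10 + 61 - 85)) = -170*(61 - 85 + √(-14)) = -170*(61 - 85 + I*√14) = -170*(-24 + I*√14) = 4080 - 170*I*√14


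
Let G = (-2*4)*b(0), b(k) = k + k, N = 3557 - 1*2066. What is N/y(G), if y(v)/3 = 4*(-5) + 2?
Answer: -497/18 ≈ -27.611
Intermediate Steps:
N = 1491 (N = 3557 - 2066 = 1491)
b(k) = 2*k
G = 0 (G = (-2*4)*(2*0) = -8*0 = 0)
y(v) = -54 (y(v) = 3*(4*(-5) + 2) = 3*(-20 + 2) = 3*(-18) = -54)
N/y(G) = 1491/(-54) = 1491*(-1/54) = -497/18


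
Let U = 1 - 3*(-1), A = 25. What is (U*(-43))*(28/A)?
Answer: -4816/25 ≈ -192.64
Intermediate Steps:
U = 4 (U = 1 + 3 = 4)
(U*(-43))*(28/A) = (4*(-43))*(28/25) = -4816/25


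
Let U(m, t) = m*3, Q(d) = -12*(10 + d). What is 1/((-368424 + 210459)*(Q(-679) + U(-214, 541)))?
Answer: -1/1166729490 ≈ -8.5710e-10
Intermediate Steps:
Q(d) = -120 - 12*d
U(m, t) = 3*m
1/((-368424 + 210459)*(Q(-679) + U(-214, 541))) = 1/((-368424 + 210459)*((-120 - 12*(-679)) + 3*(-214))) = 1/(-157965*((-120 + 8148) - 642)) = 1/(-157965*(8028 - 642)) = 1/(-157965*7386) = 1/(-1166729490) = -1/1166729490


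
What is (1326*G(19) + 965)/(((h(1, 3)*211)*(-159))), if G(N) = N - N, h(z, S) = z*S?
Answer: -965/100647 ≈ -0.0095880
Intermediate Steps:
h(z, S) = S*z
G(N) = 0
(1326*G(19) + 965)/(((h(1, 3)*211)*(-159))) = (1326*0 + 965)/((((3*1)*211)*(-159))) = (0 + 965)/(((3*211)*(-159))) = 965/((633*(-159))) = 965/(-100647) = 965*(-1/100647) = -965/100647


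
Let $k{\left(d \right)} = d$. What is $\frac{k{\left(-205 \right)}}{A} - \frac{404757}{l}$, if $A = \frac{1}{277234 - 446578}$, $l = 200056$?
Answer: $\frac{6945047664363}{200056} \approx 3.4716 \cdot 10^{7}$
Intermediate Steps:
$A = - \frac{1}{169344}$ ($A = \frac{1}{-169344} = - \frac{1}{169344} \approx -5.9051 \cdot 10^{-6}$)
$\frac{k{\left(-205 \right)}}{A} - \frac{404757}{l} = - \frac{205}{- \frac{1}{169344}} - \frac{404757}{200056} = \left(-205\right) \left(-169344\right) - \frac{404757}{200056} = 34715520 - \frac{404757}{200056} = \frac{6945047664363}{200056}$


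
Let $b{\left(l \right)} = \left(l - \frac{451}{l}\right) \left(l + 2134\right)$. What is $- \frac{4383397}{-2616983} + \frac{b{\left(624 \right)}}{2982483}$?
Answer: $\frac{783209020149791}{347884782906024} \approx 2.2513$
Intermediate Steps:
$b{\left(l \right)} = \left(2134 + l\right) \left(l - \frac{451}{l}\right)$ ($b{\left(l \right)} = \left(l - \frac{451}{l}\right) \left(2134 + l\right) = \left(2134 + l\right) \left(l - \frac{451}{l}\right)$)
$- \frac{4383397}{-2616983} + \frac{b{\left(624 \right)}}{2982483} = - \frac{4383397}{-2616983} + \frac{-451 + 624^{2} - \frac{962434}{624} + 2134 \cdot 624}{2982483} = \left(-4383397\right) \left(- \frac{1}{2616983}\right) + \left(-451 + 389376 - \frac{481217}{312} + 1331616\right) \frac{1}{2982483} = \frac{4383397}{2616983} + \left(-451 + 389376 - \frac{481217}{312} + 1331616\right) \frac{1}{2982483} = \frac{4383397}{2616983} + \frac{536327575}{312} \cdot \frac{1}{2982483} = \frac{4383397}{2616983} + \frac{76618225}{132933528} = \frac{783209020149791}{347884782906024}$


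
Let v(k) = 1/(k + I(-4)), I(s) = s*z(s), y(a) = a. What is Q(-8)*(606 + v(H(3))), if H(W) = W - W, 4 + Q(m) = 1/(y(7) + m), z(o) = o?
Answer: -48485/16 ≈ -3030.3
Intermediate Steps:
I(s) = s**2 (I(s) = s*s = s**2)
Q(m) = -4 + 1/(7 + m)
H(W) = 0
v(k) = 1/(16 + k) (v(k) = 1/(k + (-4)**2) = 1/(k + 16) = 1/(16 + k))
Q(-8)*(606 + v(H(3))) = ((-27 - 4*(-8))/(7 - 8))*(606 + 1/(16 + 0)) = ((-27 + 32)/(-1))*(606 + 1/16) = (-1*5)*(606 + 1/16) = -5*9697/16 = -48485/16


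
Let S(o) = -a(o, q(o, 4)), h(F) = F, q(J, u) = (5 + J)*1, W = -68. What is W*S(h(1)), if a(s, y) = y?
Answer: 408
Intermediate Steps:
q(J, u) = 5 + J
S(o) = -5 - o (S(o) = -(5 + o) = -5 - o)
W*S(h(1)) = -68*(-5 - 1*1) = -68*(-5 - 1) = -68*(-6) = 408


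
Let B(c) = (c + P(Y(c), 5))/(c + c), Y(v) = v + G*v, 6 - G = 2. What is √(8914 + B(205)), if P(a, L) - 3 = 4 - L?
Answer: √1498528270/410 ≈ 94.417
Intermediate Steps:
G = 4 (G = 6 - 1*2 = 6 - 2 = 4)
Y(v) = 5*v (Y(v) = v + 4*v = 5*v)
P(a, L) = 7 - L (P(a, L) = 3 + (4 - L) = 7 - L)
B(c) = (2 + c)/(2*c) (B(c) = (c + (7 - 1*5))/(c + c) = (c + (7 - 5))/((2*c)) = (c + 2)*(1/(2*c)) = (2 + c)*(1/(2*c)) = (2 + c)/(2*c))
√(8914 + B(205)) = √(8914 + (½)*(2 + 205)/205) = √(8914 + (½)*(1/205)*207) = √(8914 + 207/410) = √(3654947/410) = √1498528270/410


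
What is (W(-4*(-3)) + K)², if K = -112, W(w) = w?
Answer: 10000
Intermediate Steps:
(W(-4*(-3)) + K)² = (-4*(-3) - 112)² = (12 - 112)² = (-100)² = 10000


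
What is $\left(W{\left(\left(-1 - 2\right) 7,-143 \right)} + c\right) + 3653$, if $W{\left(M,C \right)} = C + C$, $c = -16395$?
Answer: $-13028$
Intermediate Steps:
$W{\left(M,C \right)} = 2 C$
$\left(W{\left(\left(-1 - 2\right) 7,-143 \right)} + c\right) + 3653 = \left(2 \left(-143\right) - 16395\right) + 3653 = \left(-286 - 16395\right) + 3653 = -16681 + 3653 = -13028$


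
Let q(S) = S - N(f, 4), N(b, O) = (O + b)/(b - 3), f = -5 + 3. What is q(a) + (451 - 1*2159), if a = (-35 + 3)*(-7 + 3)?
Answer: -7898/5 ≈ -1579.6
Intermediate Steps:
f = -2
a = 128 (a = -32*(-4) = 128)
N(b, O) = (O + b)/(-3 + b)
q(S) = ⅖ + S (q(S) = S - (4 - 2)/(-3 - 2) = S - 2/(-5) = S - (-1)*2/5 = S - 1*(-⅖) = S + ⅖ = ⅖ + S)
q(a) + (451 - 1*2159) = (⅖ + 128) + (451 - 1*2159) = 642/5 + (451 - 2159) = 642/5 - 1708 = -7898/5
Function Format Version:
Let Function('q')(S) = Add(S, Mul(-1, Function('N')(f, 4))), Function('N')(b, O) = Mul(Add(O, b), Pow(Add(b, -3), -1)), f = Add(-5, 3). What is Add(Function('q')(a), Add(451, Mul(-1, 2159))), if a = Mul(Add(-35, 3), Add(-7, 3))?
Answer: Rational(-7898, 5) ≈ -1579.6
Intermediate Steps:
f = -2
a = 128 (a = Mul(-32, -4) = 128)
Function('N')(b, O) = Mul(Pow(Add(-3, b), -1), Add(O, b)) (Function('N')(b, O) = Mul(Add(O, b), Pow(Add(-3, b), -1)) = Mul(Pow(Add(-3, b), -1), Add(O, b)))
Function('q')(S) = Add(Rational(2, 5), S) (Function('q')(S) = Add(S, Mul(-1, Mul(Pow(Add(-3, -2), -1), Add(4, -2)))) = Add(S, Mul(-1, Mul(Pow(-5, -1), 2))) = Add(S, Mul(-1, Mul(Rational(-1, 5), 2))) = Add(S, Mul(-1, Rational(-2, 5))) = Add(S, Rational(2, 5)) = Add(Rational(2, 5), S))
Add(Function('q')(a), Add(451, Mul(-1, 2159))) = Add(Add(Rational(2, 5), 128), Add(451, Mul(-1, 2159))) = Add(Rational(642, 5), Add(451, -2159)) = Add(Rational(642, 5), -1708) = Rational(-7898, 5)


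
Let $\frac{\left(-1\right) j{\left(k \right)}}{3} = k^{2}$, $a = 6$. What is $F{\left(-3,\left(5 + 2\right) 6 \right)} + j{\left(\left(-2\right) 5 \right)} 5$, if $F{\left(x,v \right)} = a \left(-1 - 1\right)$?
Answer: $-1512$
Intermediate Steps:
$j{\left(k \right)} = - 3 k^{2}$
$F{\left(x,v \right)} = -12$ ($F{\left(x,v \right)} = 6 \left(-1 - 1\right) = 6 \left(-2\right) = -12$)
$F{\left(-3,\left(5 + 2\right) 6 \right)} + j{\left(\left(-2\right) 5 \right)} 5 = -12 + - 3 \left(\left(-2\right) 5\right)^{2} \cdot 5 = -12 + - 3 \left(-10\right)^{2} \cdot 5 = -12 + \left(-3\right) 100 \cdot 5 = -12 - 1500 = -1512$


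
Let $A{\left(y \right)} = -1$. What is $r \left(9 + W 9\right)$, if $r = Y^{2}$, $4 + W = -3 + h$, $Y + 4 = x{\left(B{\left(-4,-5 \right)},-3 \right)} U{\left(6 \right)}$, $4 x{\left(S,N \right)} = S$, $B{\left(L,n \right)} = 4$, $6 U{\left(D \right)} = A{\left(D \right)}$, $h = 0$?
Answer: $- \frac{1875}{2} \approx -937.5$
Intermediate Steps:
$U{\left(D \right)} = - \frac{1}{6}$ ($U{\left(D \right)} = \frac{1}{6} \left(-1\right) = - \frac{1}{6}$)
$x{\left(S,N \right)} = \frac{S}{4}$
$Y = - \frac{25}{6}$ ($Y = -4 + \frac{1}{4} \cdot 4 \left(- \frac{1}{6}\right) = -4 + 1 \left(- \frac{1}{6}\right) = -4 - \frac{1}{6} = - \frac{25}{6} \approx -4.1667$)
$W = -7$ ($W = -4 + \left(-3 + 0\right) = -4 - 3 = -7$)
$r = \frac{625}{36}$ ($r = \left(- \frac{25}{6}\right)^{2} = \frac{625}{36} \approx 17.361$)
$r \left(9 + W 9\right) = \frac{625 \left(9 - 63\right)}{36} = \frac{625}{36} \left(-54\right) = - \frac{1875}{2}$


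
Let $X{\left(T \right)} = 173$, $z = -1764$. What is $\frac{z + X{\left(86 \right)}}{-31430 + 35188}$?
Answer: $- \frac{1591}{3758} \approx -0.42336$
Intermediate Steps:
$\frac{z + X{\left(86 \right)}}{-31430 + 35188} = \frac{-1764 + 173}{-31430 + 35188} = - \frac{1591}{3758}$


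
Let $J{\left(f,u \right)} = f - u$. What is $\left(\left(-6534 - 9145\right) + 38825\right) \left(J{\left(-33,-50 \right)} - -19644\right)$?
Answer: $455073506$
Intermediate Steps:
$\left(\left(-6534 - 9145\right) + 38825\right) \left(J{\left(-33,-50 \right)} - -19644\right) = \left(\left(-6534 - 9145\right) + 38825\right) \left(\left(-33 - -50\right) - -19644\right) = \left(\left(-6534 - 9145\right) + 38825\right) \left(\left(-33 + 50\right) + 19644\right) = \left(-15679 + 38825\right) \left(17 + 19644\right) = 23146 \cdot 19661 = 455073506$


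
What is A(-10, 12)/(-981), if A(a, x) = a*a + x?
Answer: -112/981 ≈ -0.11417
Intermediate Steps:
A(a, x) = x + a² (A(a, x) = a² + x = x + a²)
A(-10, 12)/(-981) = (12 + (-10)²)/(-981) = (12 + 100)*(-1/981) = 112*(-1/981) = -112/981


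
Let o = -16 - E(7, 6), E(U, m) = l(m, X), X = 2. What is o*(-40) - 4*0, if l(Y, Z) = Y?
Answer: 880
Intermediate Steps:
E(U, m) = m
o = -22 (o = -16 - 1*6 = -16 - 6 = -22)
o*(-40) - 4*0 = -22*(-40) - 4*0 = 880 + 0 = 880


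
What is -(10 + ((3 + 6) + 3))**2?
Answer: -484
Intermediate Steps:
-(10 + ((3 + 6) + 3))**2 = -(10 + (9 + 3))**2 = -(10 + 12)**2 = -1*22**2 = -1*484 = -484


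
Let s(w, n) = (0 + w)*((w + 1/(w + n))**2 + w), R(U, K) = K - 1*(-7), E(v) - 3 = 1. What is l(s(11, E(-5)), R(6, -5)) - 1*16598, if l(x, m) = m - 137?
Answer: -16733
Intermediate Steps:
E(v) = 4 (E(v) = 3 + 1 = 4)
R(U, K) = 7 + K (R(U, K) = K + 7 = 7 + K)
s(w, n) = w*(w + (w + 1/(n + w))**2) (s(w, n) = w*((w + 1/(n + w))**2 + w) = w*(w + (w + 1/(n + w))**2))
l(x, m) = -137 + m
l(s(11, E(-5)), R(6, -5)) - 1*16598 = (-137 + (7 - 5)) - 1*16598 = (-137 + 2) - 16598 = -135 - 16598 = -16733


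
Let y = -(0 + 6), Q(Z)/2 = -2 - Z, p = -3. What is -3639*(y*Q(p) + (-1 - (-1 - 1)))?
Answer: 40029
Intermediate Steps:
Q(Z) = -4 - 2*Z (Q(Z) = 2*(-2 - Z) = -4 - 2*Z)
y = -6 (y = -1*6 = -6)
-3639*(y*Q(p) + (-1 - (-1 - 1))) = -3639*(-6*(-4 - 2*(-3)) + (-1 - (-1 - 1))) = -3639*(-6*(-4 + 6) + (-1 - 1*(-2))) = -3639*(-6*2 + (-1 + 2)) = -3639*(-12 + 1) = -3639*(-11) = 40029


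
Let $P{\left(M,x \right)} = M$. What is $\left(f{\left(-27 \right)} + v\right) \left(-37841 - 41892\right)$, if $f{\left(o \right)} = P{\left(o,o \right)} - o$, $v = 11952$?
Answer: $-952968816$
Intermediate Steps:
$f{\left(o \right)} = 0$ ($f{\left(o \right)} = o - o = 0$)
$\left(f{\left(-27 \right)} + v\right) \left(-37841 - 41892\right) = \left(0 + 11952\right) \left(-37841 - 41892\right) = 11952 \left(-79733\right) = -952968816$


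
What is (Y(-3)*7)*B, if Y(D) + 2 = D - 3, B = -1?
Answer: 56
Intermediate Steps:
Y(D) = -5 + D (Y(D) = -2 + (D - 3) = -2 + (-3 + D) = -5 + D)
(Y(-3)*7)*B = ((-5 - 3)*7)*(-1) = -8*7*(-1) = -56*(-1) = 56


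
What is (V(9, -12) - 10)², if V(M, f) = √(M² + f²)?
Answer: 25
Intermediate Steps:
(V(9, -12) - 10)² = (√(9² + (-12)²) - 10)² = (√(81 + 144) - 10)² = (√225 - 10)² = (15 - 10)² = 5² = 25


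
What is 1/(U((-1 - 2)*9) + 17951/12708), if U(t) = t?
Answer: -12708/325165 ≈ -0.039082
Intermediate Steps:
1/(U((-1 - 2)*9) + 17951/12708) = 1/((-1 - 2)*9 + 17951/12708) = 1/(-3*9 + 17951*(1/12708)) = 1/(-27 + 17951/12708) = 1/(-325165/12708) = -12708/325165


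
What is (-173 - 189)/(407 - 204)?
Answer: -362/203 ≈ -1.7833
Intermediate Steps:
(-173 - 189)/(407 - 204) = -362/203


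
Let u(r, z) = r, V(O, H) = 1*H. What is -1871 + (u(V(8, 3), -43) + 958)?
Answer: -910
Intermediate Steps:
V(O, H) = H
-1871 + (u(V(8, 3), -43) + 958) = -1871 + (3 + 958) = -1871 + 961 = -910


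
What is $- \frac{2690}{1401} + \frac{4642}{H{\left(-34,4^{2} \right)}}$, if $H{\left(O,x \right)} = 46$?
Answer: $\frac{3189851}{32223} \approx 98.993$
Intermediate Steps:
$- \frac{2690}{1401} + \frac{4642}{H{\left(-34,4^{2} \right)}} = - \frac{2690}{1401} + \frac{4642}{46} = \left(-2690\right) \frac{1}{1401} + 4642 \cdot \frac{1}{46} = - \frac{2690}{1401} + \frac{2321}{23} = \frac{3189851}{32223}$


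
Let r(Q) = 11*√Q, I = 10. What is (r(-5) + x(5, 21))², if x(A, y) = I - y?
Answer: 121*(1 - I*√5)² ≈ -484.0 - 541.13*I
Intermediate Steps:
x(A, y) = 10 - y
(r(-5) + x(5, 21))² = (11*√(-5) + (10 - 1*21))² = (11*(I*√5) + (10 - 21))² = (11*I*√5 - 11)² = (-11 + 11*I*√5)²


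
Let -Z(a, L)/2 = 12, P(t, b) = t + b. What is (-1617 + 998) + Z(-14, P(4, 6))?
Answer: -643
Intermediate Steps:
P(t, b) = b + t
Z(a, L) = -24 (Z(a, L) = -2*12 = -24)
(-1617 + 998) + Z(-14, P(4, 6)) = (-1617 + 998) - 24 = -619 - 24 = -643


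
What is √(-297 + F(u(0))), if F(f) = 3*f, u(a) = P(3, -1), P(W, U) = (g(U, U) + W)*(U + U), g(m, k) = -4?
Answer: I*√291 ≈ 17.059*I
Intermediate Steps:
P(W, U) = 2*U*(-4 + W) (P(W, U) = (-4 + W)*(U + U) = (-4 + W)*(2*U) = 2*U*(-4 + W))
u(a) = 2 (u(a) = 2*(-1)*(-4 + 3) = 2*(-1)*(-1) = 2)
√(-297 + F(u(0))) = √(-297 + 3*2) = √(-297 + 6) = √(-291) = I*√291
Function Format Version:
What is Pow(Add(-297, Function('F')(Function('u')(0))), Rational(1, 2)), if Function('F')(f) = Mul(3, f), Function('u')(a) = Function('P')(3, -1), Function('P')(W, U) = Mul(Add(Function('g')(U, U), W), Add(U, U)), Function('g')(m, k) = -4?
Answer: Mul(I, Pow(291, Rational(1, 2))) ≈ Mul(17.059, I)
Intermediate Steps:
Function('P')(W, U) = Mul(2, U, Add(-4, W)) (Function('P')(W, U) = Mul(Add(-4, W), Add(U, U)) = Mul(Add(-4, W), Mul(2, U)) = Mul(2, U, Add(-4, W)))
Function('u')(a) = 2 (Function('u')(a) = Mul(2, -1, Add(-4, 3)) = Mul(2, -1, -1) = 2)
Pow(Add(-297, Function('F')(Function('u')(0))), Rational(1, 2)) = Pow(Add(-297, Mul(3, 2)), Rational(1, 2)) = Pow(Add(-297, 6), Rational(1, 2)) = Pow(-291, Rational(1, 2)) = Mul(I, Pow(291, Rational(1, 2)))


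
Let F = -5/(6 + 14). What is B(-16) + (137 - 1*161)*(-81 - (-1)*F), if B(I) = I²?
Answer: 2206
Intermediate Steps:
F = -¼ (F = -5/20 = (1/20)*(-5) = -¼ ≈ -0.25000)
B(-16) + (137 - 1*161)*(-81 - (-1)*F) = (-16)² + (137 - 1*161)*(-81 - (-1)*(-1)/4) = 256 + (137 - 161)*(-81 - 1*¼) = 256 - 24*(-81 - ¼) = 256 - 24*(-325/4) = 256 + 1950 = 2206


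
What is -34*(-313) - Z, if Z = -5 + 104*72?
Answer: 3159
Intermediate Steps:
Z = 7483 (Z = -5 + 7488 = 7483)
-34*(-313) - Z = -34*(-313) - 1*7483 = 10642 - 7483 = 3159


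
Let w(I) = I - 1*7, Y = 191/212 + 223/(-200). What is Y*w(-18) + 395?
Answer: 169749/424 ≈ 400.35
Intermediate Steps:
Y = -2269/10600 (Y = 191*(1/212) + 223*(-1/200) = 191/212 - 223/200 = -2269/10600 ≈ -0.21406)
w(I) = -7 + I (w(I) = I - 7 = -7 + I)
Y*w(-18) + 395 = -2269*(-7 - 18)/10600 + 395 = -2269/10600*(-25) + 395 = 2269/424 + 395 = 169749/424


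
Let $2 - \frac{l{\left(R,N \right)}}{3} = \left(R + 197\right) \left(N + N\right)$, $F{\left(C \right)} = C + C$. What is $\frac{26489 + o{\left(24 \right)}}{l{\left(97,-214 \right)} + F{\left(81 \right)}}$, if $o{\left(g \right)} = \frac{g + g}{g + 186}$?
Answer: $\frac{309041}{4406080} \approx 0.07014$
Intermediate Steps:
$o{\left(g \right)} = \frac{2 g}{186 + g}$
$F{\left(C \right)} = 2 C$
$l{\left(R,N \right)} = 6 - 6 N \left(197 + R\right)$ ($l{\left(R,N \right)} = 6 - 3 \left(R + 197\right) \left(N + N\right) = 6 - 3 \left(197 + R\right) 2 N = 6 - 3 \cdot 2 N \left(197 + R\right) = 6 - 6 N \left(197 + R\right)$)
$\frac{26489 + o{\left(24 \right)}}{l{\left(97,-214 \right)} + F{\left(81 \right)}} = \frac{26489 + 2 \cdot 24 \frac{1}{186 + 24}}{\left(6 - -252948 - \left(-1284\right) 97\right) + 2 \cdot 81} = \frac{26489 + 2 \cdot 24 \cdot \frac{1}{210}}{\left(6 + 252948 + 124548\right) + 162} = \frac{26489 + 2 \cdot 24 \cdot \frac{1}{210}}{377502 + 162} = \frac{26489 + \frac{8}{35}}{377664} = \frac{927123}{35} \cdot \frac{1}{377664} = \frac{309041}{4406080}$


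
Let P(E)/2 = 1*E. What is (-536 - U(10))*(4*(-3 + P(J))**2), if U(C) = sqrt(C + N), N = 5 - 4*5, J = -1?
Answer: -53600 - 100*I*sqrt(5) ≈ -53600.0 - 223.61*I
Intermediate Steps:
P(E) = 2*E (P(E) = 2*(1*E) = 2*E)
N = -15 (N = 5 - 20 = -15)
U(C) = sqrt(-15 + C) (U(C) = sqrt(C - 15) = sqrt(-15 + C))
(-536 - U(10))*(4*(-3 + P(J))**2) = (-536 - sqrt(-15 + 10))*(4*(-3 + 2*(-1))**2) = (-536 - sqrt(-5))*(4*(-3 - 2)**2) = (-536 - I*sqrt(5))*(4*(-5)**2) = (-536 - I*sqrt(5))*(4*25) = (-536 - I*sqrt(5))*100 = -53600 - 100*I*sqrt(5)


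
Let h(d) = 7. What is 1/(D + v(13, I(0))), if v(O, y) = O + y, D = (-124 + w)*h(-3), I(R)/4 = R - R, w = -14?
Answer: -1/953 ≈ -0.0010493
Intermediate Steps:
I(R) = 0 (I(R) = 4*(R - R) = 4*0 = 0)
D = -966 (D = (-124 - 14)*7 = -138*7 = -966)
1/(D + v(13, I(0))) = 1/(-966 + (13 + 0)) = 1/(-966 + 13) = 1/(-953) = -1/953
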